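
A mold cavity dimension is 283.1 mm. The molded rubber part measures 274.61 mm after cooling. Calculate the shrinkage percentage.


Shrinkage = (mold - part) / mold * 100
= (283.1 - 274.61) / 283.1 * 100
= 8.49 / 283.1 * 100
= 3.0%

3.0%


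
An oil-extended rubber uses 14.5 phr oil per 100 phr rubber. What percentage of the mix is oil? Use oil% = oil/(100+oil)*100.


Oil % = oil / (100 + oil) * 100
= 14.5 / (100 + 14.5) * 100
= 14.5 / 114.5 * 100
= 12.66%

12.66%


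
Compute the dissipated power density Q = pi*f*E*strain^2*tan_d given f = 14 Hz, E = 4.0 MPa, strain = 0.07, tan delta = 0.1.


Q = pi * f * E * strain^2 * tan_d
= pi * 14 * 4.0 * 0.07^2 * 0.1
= pi * 14 * 4.0 * 0.0049 * 0.1
= 0.0862

Q = 0.0862


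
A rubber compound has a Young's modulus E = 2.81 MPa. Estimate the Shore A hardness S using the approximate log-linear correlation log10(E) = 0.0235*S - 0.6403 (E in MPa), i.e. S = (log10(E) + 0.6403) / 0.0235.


log10(E) = 0.0235*S - 0.6403  =>  S = (log10(E) + 0.6403) / 0.0235
log10(2.81) = 0.448706
S = (0.448706 + 0.6403) / 0.0235 = 1.089006 / 0.0235
S = 46.3

Shore A = 46.3


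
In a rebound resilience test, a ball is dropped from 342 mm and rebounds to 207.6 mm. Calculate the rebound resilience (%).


Resilience = h_rebound / h_drop * 100
= 207.6 / 342 * 100
= 60.7%

60.7%


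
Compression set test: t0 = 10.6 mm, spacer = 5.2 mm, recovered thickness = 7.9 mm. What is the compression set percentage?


CS = (t0 - recovered) / (t0 - ts) * 100
= (10.6 - 7.9) / (10.6 - 5.2) * 100
= 2.7 / 5.4 * 100
= 50.0%

50.0%


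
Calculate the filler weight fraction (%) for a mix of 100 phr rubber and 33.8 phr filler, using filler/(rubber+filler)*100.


Filler % = filler / (rubber + filler) * 100
= 33.8 / (100 + 33.8) * 100
= 33.8 / 133.8 * 100
= 25.26%

25.26%


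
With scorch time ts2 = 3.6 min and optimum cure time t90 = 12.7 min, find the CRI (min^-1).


CRI = 100 / (t90 - ts2)
= 100 / (12.7 - 3.6)
= 100 / 9.1
= 10.99 min^-1

10.99 min^-1


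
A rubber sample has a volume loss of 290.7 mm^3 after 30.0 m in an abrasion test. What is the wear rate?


Rate = volume_loss / distance
= 290.7 / 30.0
= 9.69 mm^3/m

9.69 mm^3/m


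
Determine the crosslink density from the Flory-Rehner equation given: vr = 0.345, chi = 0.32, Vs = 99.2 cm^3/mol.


ln(1 - vr) = ln(1 - 0.345) = -0.4231
Numerator = -((-0.4231) + 0.345 + 0.32 * 0.345^2) = 0.0400
Denominator = 99.2 * (0.345^(1/3) - 0.345/2) = 52.4627
nu = 0.0400 / 52.4627 = 7.6306e-04 mol/cm^3

7.6306e-04 mol/cm^3


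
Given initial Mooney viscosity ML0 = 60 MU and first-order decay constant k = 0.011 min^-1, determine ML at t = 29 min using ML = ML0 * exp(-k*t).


ML = ML0 * exp(-k * t)
ML = 60 * exp(-0.011 * 29)
ML = 60 * 0.7269
ML = 43.61 MU

43.61 MU


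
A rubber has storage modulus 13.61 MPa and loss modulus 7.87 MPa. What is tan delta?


tan delta = E'' / E'
= 7.87 / 13.61
= 0.5783

tan delta = 0.5783


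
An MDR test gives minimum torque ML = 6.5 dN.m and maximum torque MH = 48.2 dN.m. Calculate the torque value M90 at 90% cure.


M90 = ML + 0.9 * (MH - ML)
M90 = 6.5 + 0.9 * (48.2 - 6.5)
M90 = 6.5 + 0.9 * 41.7
M90 = 44.03 dN.m

44.03 dN.m


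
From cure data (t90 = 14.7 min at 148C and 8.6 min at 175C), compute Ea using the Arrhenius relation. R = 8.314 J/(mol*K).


T1 = 421.15 K, T2 = 448.15 K
1/T1 - 1/T2 = 1.4306e-04
ln(t1/t2) = ln(14.7/8.6) = 0.5361
Ea = 8.314 * 0.5361 / 1.4306e-04 = 31155.9037 J/mol
Ea = 31.16 kJ/mol

31.16 kJ/mol


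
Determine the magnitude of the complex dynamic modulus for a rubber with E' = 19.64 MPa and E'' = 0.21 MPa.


|E*| = sqrt(E'^2 + E''^2)
= sqrt(19.64^2 + 0.21^2)
= sqrt(385.7296 + 0.0441)
= 19.641 MPa

19.641 MPa


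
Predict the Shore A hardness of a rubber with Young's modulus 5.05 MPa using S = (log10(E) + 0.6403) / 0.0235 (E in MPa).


log10(E) = 0.0235*S - 0.6403  =>  S = (log10(E) + 0.6403) / 0.0235
log10(5.05) = 0.703291
S = (0.703291 + 0.6403) / 0.0235 = 1.343591 / 0.0235
S = 57.2

Shore A = 57.2


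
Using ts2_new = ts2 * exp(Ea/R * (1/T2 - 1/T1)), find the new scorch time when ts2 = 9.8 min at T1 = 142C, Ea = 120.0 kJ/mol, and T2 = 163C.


Convert temperatures: T1 = 142 + 273.15 = 415.15 K, T2 = 163 + 273.15 = 436.15 K
ts2_new = 9.8 * exp(120000 / 8.314 * (1/436.15 - 1/415.15))
1/T2 - 1/T1 = -1.1598e-04
ts2_new = 1.84 min

1.84 min


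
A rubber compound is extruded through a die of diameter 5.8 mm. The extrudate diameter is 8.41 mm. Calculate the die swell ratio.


Die swell ratio = D_extrudate / D_die
= 8.41 / 5.8
= 1.45

Die swell = 1.45


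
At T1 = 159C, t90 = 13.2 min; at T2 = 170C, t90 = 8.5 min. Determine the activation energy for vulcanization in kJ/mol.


T1 = 432.15 K, T2 = 443.15 K
1/T1 - 1/T2 = 5.7439e-05
ln(t1/t2) = ln(13.2/8.5) = 0.4402
Ea = 8.314 * 0.4402 / 5.7439e-05 = 63709.4667 J/mol
Ea = 63.71 kJ/mol

63.71 kJ/mol


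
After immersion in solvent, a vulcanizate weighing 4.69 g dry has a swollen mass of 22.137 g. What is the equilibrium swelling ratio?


Q = W_swollen / W_dry
Q = 22.137 / 4.69
Q = 4.72

Q = 4.72


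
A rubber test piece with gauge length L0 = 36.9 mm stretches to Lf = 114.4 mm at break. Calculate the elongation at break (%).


Elongation = (Lf - L0) / L0 * 100
= (114.4 - 36.9) / 36.9 * 100
= 77.5 / 36.9 * 100
= 210.0%

210.0%


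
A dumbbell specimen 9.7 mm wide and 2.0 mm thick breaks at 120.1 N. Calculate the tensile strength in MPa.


Area = width * thickness = 9.7 * 2.0 = 19.4 mm^2
TS = force / area = 120.1 / 19.4 = 6.19 MPa

6.19 MPa


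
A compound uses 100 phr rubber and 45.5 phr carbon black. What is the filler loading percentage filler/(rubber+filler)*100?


Filler % = filler / (rubber + filler) * 100
= 45.5 / (100 + 45.5) * 100
= 45.5 / 145.5 * 100
= 31.27%

31.27%


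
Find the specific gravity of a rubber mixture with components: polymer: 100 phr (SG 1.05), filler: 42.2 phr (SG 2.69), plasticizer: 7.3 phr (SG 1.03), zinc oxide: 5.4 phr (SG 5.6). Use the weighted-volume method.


Sum of weights = 154.9
Volume contributions:
  polymer: 100/1.05 = 95.2381
  filler: 42.2/2.69 = 15.6877
  plasticizer: 7.3/1.03 = 7.0874
  zinc oxide: 5.4/5.6 = 0.9643
Sum of volumes = 118.9775
SG = 154.9 / 118.9775 = 1.302

SG = 1.302


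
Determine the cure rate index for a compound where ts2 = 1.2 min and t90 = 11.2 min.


CRI = 100 / (t90 - ts2)
= 100 / (11.2 - 1.2)
= 100 / 10.0
= 10.0 min^-1

10.0 min^-1


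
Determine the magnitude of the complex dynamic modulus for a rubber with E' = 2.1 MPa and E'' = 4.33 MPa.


|E*| = sqrt(E'^2 + E''^2)
= sqrt(2.1^2 + 4.33^2)
= sqrt(4.4100 + 18.7489)
= 4.812 MPa

4.812 MPa


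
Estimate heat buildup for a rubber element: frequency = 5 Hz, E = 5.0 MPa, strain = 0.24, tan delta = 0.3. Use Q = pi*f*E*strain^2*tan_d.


Q = pi * f * E * strain^2 * tan_d
= pi * 5 * 5.0 * 0.24^2 * 0.3
= pi * 5 * 5.0 * 0.0576 * 0.3
= 1.3572

Q = 1.3572


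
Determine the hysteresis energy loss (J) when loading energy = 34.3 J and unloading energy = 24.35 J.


Hysteresis loss = loading - unloading
= 34.3 - 24.35
= 9.95 J

9.95 J


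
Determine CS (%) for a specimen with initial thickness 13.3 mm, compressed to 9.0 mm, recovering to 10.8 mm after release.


CS = (t0 - recovered) / (t0 - ts) * 100
= (13.3 - 10.8) / (13.3 - 9.0) * 100
= 2.5 / 4.3 * 100
= 58.1%

58.1%


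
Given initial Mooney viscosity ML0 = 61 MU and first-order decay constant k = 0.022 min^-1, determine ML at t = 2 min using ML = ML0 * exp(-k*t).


ML = ML0 * exp(-k * t)
ML = 61 * exp(-0.022 * 2)
ML = 61 * 0.9570
ML = 58.37 MU

58.37 MU


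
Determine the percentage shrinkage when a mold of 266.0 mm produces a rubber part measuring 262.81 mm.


Shrinkage = (mold - part) / mold * 100
= (266.0 - 262.81) / 266.0 * 100
= 3.19 / 266.0 * 100
= 1.2%

1.2%


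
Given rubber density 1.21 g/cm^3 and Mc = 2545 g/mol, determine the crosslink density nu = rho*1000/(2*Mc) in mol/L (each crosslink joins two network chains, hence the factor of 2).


nu = rho * 1000 / (2 * Mc)
nu = 1.21 * 1000 / (2 * 2545)
nu = 1210.0 / 5090
nu = 0.2377 mol/L

0.2377 mol/L


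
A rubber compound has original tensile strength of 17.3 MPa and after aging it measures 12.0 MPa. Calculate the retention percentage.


Retention = aged / original * 100
= 12.0 / 17.3 * 100
= 69.4%

69.4%


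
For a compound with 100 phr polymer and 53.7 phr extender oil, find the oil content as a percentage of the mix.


Oil % = oil / (100 + oil) * 100
= 53.7 / (100 + 53.7) * 100
= 53.7 / 153.7 * 100
= 34.94%

34.94%


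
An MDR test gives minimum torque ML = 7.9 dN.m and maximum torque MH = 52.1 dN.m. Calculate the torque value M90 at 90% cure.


M90 = ML + 0.9 * (MH - ML)
M90 = 7.9 + 0.9 * (52.1 - 7.9)
M90 = 7.9 + 0.9 * 44.2
M90 = 47.68 dN.m

47.68 dN.m


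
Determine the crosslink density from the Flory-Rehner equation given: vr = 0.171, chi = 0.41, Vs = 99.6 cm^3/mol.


ln(1 - vr) = ln(1 - 0.171) = -0.1875
Numerator = -((-0.1875) + 0.171 + 0.41 * 0.171^2) = 0.0045
Denominator = 99.6 * (0.171^(1/3) - 0.171/2) = 46.7672
nu = 0.0045 / 46.7672 = 9.7212e-05 mol/cm^3

9.7212e-05 mol/cm^3


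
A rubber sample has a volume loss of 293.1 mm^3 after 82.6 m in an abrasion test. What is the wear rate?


Rate = volume_loss / distance
= 293.1 / 82.6
= 3.548 mm^3/m

3.548 mm^3/m


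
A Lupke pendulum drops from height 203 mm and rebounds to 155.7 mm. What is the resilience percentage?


Resilience = h_rebound / h_drop * 100
= 155.7 / 203 * 100
= 76.7%

76.7%


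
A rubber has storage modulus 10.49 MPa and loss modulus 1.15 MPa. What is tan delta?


tan delta = E'' / E'
= 1.15 / 10.49
= 0.1096

tan delta = 0.1096


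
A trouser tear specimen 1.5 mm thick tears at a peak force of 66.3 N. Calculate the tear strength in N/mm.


Tear strength = force / thickness
= 66.3 / 1.5
= 44.2 N/mm

44.2 N/mm


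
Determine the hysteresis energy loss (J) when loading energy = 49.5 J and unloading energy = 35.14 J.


Hysteresis loss = loading - unloading
= 49.5 - 35.14
= 14.36 J

14.36 J


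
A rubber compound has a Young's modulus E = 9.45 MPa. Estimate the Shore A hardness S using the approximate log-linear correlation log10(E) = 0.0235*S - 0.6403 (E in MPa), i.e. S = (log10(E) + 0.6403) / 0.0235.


log10(E) = 0.0235*S - 0.6403  =>  S = (log10(E) + 0.6403) / 0.0235
log10(9.45) = 0.975432
S = (0.975432 + 0.6403) / 0.0235 = 1.615732 / 0.0235
S = 68.8

Shore A = 68.8


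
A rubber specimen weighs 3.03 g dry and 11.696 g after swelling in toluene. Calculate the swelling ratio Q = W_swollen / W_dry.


Q = W_swollen / W_dry
Q = 11.696 / 3.03
Q = 3.86

Q = 3.86


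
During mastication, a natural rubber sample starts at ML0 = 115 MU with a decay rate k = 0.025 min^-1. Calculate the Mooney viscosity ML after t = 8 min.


ML = ML0 * exp(-k * t)
ML = 115 * exp(-0.025 * 8)
ML = 115 * 0.8187
ML = 94.15 MU

94.15 MU


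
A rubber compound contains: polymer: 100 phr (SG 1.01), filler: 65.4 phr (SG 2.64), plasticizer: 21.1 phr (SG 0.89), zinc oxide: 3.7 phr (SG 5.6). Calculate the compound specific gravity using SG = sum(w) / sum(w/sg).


Sum of weights = 190.2
Volume contributions:
  polymer: 100/1.01 = 99.0099
  filler: 65.4/2.64 = 24.7727
  plasticizer: 21.1/0.89 = 23.7079
  zinc oxide: 3.7/5.6 = 0.6607
Sum of volumes = 148.1512
SG = 190.2 / 148.1512 = 1.284

SG = 1.284


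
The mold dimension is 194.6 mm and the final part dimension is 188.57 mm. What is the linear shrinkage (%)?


Shrinkage = (mold - part) / mold * 100
= (194.6 - 188.57) / 194.6 * 100
= 6.03 / 194.6 * 100
= 3.1%

3.1%


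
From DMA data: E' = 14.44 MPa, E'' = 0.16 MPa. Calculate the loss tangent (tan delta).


tan delta = E'' / E'
= 0.16 / 14.44
= 0.0111

tan delta = 0.0111


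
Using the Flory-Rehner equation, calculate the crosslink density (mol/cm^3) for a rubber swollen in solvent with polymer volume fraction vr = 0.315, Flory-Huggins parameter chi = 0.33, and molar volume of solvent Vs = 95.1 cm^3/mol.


ln(1 - vr) = ln(1 - 0.315) = -0.3783
Numerator = -((-0.3783) + 0.315 + 0.33 * 0.315^2) = 0.0306
Denominator = 95.1 * (0.315^(1/3) - 0.315/2) = 49.7287
nu = 0.0306 / 49.7287 = 6.1518e-04 mol/cm^3

6.1518e-04 mol/cm^3


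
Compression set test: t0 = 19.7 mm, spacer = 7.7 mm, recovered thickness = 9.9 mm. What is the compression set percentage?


CS = (t0 - recovered) / (t0 - ts) * 100
= (19.7 - 9.9) / (19.7 - 7.7) * 100
= 9.8 / 12.0 * 100
= 81.7%

81.7%


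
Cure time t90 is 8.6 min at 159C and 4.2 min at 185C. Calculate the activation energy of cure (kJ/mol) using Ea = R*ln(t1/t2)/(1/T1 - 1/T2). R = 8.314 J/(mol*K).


T1 = 432.15 K, T2 = 458.15 K
1/T1 - 1/T2 = 1.3132e-04
ln(t1/t2) = ln(8.6/4.2) = 0.7167
Ea = 8.314 * 0.7167 / 1.3132e-04 = 45373.5499 J/mol
Ea = 45.37 kJ/mol

45.37 kJ/mol


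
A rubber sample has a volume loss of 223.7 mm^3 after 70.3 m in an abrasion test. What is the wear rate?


Rate = volume_loss / distance
= 223.7 / 70.3
= 3.182 mm^3/m

3.182 mm^3/m


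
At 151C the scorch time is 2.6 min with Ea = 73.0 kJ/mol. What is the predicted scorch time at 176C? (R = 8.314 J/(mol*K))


Convert temperatures: T1 = 151 + 273.15 = 424.15 K, T2 = 176 + 273.15 = 449.15 K
ts2_new = 2.6 * exp(73000 / 8.314 * (1/449.15 - 1/424.15))
1/T2 - 1/T1 = -1.3123e-04
ts2_new = 0.82 min

0.82 min


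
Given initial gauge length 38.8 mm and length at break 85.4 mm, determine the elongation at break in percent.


Elongation = (Lf - L0) / L0 * 100
= (85.4 - 38.8) / 38.8 * 100
= 46.6 / 38.8 * 100
= 120.1%

120.1%


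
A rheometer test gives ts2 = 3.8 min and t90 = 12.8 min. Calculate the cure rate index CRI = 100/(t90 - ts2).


CRI = 100 / (t90 - ts2)
= 100 / (12.8 - 3.8)
= 100 / 9.0
= 11.11 min^-1

11.11 min^-1


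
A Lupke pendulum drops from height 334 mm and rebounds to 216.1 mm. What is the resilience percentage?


Resilience = h_rebound / h_drop * 100
= 216.1 / 334 * 100
= 64.7%

64.7%


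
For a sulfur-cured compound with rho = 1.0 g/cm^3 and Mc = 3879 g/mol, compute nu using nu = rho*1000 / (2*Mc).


nu = rho * 1000 / (2 * Mc)
nu = 1.0 * 1000 / (2 * 3879)
nu = 1000.0 / 7758
nu = 0.1289 mol/L

0.1289 mol/L


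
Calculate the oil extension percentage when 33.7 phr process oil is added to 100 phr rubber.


Oil % = oil / (100 + oil) * 100
= 33.7 / (100 + 33.7) * 100
= 33.7 / 133.7 * 100
= 25.21%

25.21%


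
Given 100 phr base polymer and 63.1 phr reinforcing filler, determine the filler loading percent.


Filler % = filler / (rubber + filler) * 100
= 63.1 / (100 + 63.1) * 100
= 63.1 / 163.1 * 100
= 38.69%

38.69%


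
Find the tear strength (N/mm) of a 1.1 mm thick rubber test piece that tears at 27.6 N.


Tear strength = force / thickness
= 27.6 / 1.1
= 25.09 N/mm

25.09 N/mm


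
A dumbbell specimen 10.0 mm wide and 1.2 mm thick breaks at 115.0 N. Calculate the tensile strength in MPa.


Area = width * thickness = 10.0 * 1.2 = 12.0 mm^2
TS = force / area = 115.0 / 12.0 = 9.58 MPa

9.58 MPa


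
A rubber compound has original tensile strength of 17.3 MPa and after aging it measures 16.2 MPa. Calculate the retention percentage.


Retention = aged / original * 100
= 16.2 / 17.3 * 100
= 93.6%

93.6%


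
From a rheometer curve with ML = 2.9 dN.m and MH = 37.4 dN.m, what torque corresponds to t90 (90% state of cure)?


M90 = ML + 0.9 * (MH - ML)
M90 = 2.9 + 0.9 * (37.4 - 2.9)
M90 = 2.9 + 0.9 * 34.5
M90 = 33.95 dN.m

33.95 dN.m


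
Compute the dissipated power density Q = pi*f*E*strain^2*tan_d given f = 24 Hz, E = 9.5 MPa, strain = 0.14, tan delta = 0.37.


Q = pi * f * E * strain^2 * tan_d
= pi * 24 * 9.5 * 0.14^2 * 0.37
= pi * 24 * 9.5 * 0.0196 * 0.37
= 5.1945

Q = 5.1945


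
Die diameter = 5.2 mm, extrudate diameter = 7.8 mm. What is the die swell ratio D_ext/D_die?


Die swell ratio = D_extrudate / D_die
= 7.8 / 5.2
= 1.5

Die swell = 1.5


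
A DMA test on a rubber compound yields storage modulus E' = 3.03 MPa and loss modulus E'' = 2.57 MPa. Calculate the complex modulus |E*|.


|E*| = sqrt(E'^2 + E''^2)
= sqrt(3.03^2 + 2.57^2)
= sqrt(9.1809 + 6.6049)
= 3.973 MPa

3.973 MPa


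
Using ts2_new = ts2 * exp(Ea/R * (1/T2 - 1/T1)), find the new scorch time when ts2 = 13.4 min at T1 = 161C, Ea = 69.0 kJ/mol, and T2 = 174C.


Convert temperatures: T1 = 161 + 273.15 = 434.15 K, T2 = 174 + 273.15 = 447.15 K
ts2_new = 13.4 * exp(69000 / 8.314 * (1/447.15 - 1/434.15))
1/T2 - 1/T1 = -6.6965e-05
ts2_new = 7.69 min

7.69 min


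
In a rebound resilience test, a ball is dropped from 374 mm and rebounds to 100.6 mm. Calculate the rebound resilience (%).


Resilience = h_rebound / h_drop * 100
= 100.6 / 374 * 100
= 26.9%

26.9%


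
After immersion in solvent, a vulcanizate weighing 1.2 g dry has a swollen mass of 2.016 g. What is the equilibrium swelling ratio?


Q = W_swollen / W_dry
Q = 2.016 / 1.2
Q = 1.68

Q = 1.68


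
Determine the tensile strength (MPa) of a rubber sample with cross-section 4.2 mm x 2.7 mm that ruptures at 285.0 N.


Area = width * thickness = 4.2 * 2.7 = 11.34 mm^2
TS = force / area = 285.0 / 11.34 = 25.13 MPa

25.13 MPa


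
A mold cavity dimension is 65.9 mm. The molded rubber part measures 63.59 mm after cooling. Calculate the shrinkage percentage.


Shrinkage = (mold - part) / mold * 100
= (65.9 - 63.59) / 65.9 * 100
= 2.31 / 65.9 * 100
= 3.51%

3.51%


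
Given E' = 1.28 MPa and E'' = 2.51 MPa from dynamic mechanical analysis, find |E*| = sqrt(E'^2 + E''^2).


|E*| = sqrt(E'^2 + E''^2)
= sqrt(1.28^2 + 2.51^2)
= sqrt(1.6384 + 6.3001)
= 2.818 MPa

2.818 MPa


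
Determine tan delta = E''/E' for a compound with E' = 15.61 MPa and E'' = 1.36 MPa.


tan delta = E'' / E'
= 1.36 / 15.61
= 0.0871

tan delta = 0.0871


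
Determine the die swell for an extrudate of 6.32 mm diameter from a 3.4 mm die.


Die swell ratio = D_extrudate / D_die
= 6.32 / 3.4
= 1.859

Die swell = 1.859


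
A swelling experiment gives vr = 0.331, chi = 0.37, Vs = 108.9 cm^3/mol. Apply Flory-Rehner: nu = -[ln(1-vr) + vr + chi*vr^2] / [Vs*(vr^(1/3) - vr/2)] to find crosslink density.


ln(1 - vr) = ln(1 - 0.331) = -0.4020
Numerator = -((-0.4020) + 0.331 + 0.37 * 0.331^2) = 0.0304
Denominator = 108.9 * (0.331^(1/3) - 0.331/2) = 57.3075
nu = 0.0304 / 57.3075 = 5.3106e-04 mol/cm^3

5.3106e-04 mol/cm^3


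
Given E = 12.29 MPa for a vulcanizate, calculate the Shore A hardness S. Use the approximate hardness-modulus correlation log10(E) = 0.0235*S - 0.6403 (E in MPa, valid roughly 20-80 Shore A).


log10(E) = 0.0235*S - 0.6403  =>  S = (log10(E) + 0.6403) / 0.0235
log10(12.29) = 1.089552
S = (1.089552 + 0.6403) / 0.0235 = 1.729852 / 0.0235
S = 73.6

Shore A = 73.6


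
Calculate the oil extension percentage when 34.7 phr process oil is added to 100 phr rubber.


Oil % = oil / (100 + oil) * 100
= 34.7 / (100 + 34.7) * 100
= 34.7 / 134.7 * 100
= 25.76%

25.76%


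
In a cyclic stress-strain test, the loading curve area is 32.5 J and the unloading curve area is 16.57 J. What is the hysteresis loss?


Hysteresis loss = loading - unloading
= 32.5 - 16.57
= 15.93 J

15.93 J


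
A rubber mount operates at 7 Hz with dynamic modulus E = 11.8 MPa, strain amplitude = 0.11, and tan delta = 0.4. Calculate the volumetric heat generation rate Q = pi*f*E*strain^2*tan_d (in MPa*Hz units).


Q = pi * f * E * strain^2 * tan_d
= pi * 7 * 11.8 * 0.11^2 * 0.4
= pi * 7 * 11.8 * 0.0121 * 0.4
= 1.2560

Q = 1.2560


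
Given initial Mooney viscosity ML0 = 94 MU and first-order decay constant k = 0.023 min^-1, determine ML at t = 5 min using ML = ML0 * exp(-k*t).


ML = ML0 * exp(-k * t)
ML = 94 * exp(-0.023 * 5)
ML = 94 * 0.8914
ML = 83.79 MU

83.79 MU


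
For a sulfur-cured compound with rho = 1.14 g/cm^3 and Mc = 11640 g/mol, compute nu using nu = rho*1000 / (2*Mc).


nu = rho * 1000 / (2 * Mc)
nu = 1.14 * 1000 / (2 * 11640)
nu = 1140.0 / 23280
nu = 0.0490 mol/L

0.0490 mol/L


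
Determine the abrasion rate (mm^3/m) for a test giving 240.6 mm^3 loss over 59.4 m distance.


Rate = volume_loss / distance
= 240.6 / 59.4
= 4.051 mm^3/m

4.051 mm^3/m


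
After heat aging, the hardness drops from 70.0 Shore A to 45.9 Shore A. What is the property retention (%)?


Retention = aged / original * 100
= 45.9 / 70.0 * 100
= 65.6%

65.6%


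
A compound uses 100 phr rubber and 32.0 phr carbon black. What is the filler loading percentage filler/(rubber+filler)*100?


Filler % = filler / (rubber + filler) * 100
= 32.0 / (100 + 32.0) * 100
= 32.0 / 132.0 * 100
= 24.24%

24.24%


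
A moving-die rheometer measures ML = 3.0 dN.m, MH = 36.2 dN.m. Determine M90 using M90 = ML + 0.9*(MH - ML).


M90 = ML + 0.9 * (MH - ML)
M90 = 3.0 + 0.9 * (36.2 - 3.0)
M90 = 3.0 + 0.9 * 33.2
M90 = 32.88 dN.m

32.88 dN.m


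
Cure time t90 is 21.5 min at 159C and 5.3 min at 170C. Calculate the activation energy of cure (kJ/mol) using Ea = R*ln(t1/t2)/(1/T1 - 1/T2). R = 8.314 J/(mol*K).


T1 = 432.15 K, T2 = 443.15 K
1/T1 - 1/T2 = 5.7439e-05
ln(t1/t2) = ln(21.5/5.3) = 1.4003
Ea = 8.314 * 1.4003 / 5.7439e-05 = 202692.6482 J/mol
Ea = 202.69 kJ/mol

202.69 kJ/mol


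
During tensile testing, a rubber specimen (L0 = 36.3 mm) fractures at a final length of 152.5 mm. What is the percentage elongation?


Elongation = (Lf - L0) / L0 * 100
= (152.5 - 36.3) / 36.3 * 100
= 116.2 / 36.3 * 100
= 320.1%

320.1%


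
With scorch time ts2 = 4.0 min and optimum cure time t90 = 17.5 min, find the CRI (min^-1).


CRI = 100 / (t90 - ts2)
= 100 / (17.5 - 4.0)
= 100 / 13.5
= 7.41 min^-1

7.41 min^-1


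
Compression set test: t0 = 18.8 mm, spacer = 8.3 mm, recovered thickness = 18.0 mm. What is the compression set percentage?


CS = (t0 - recovered) / (t0 - ts) * 100
= (18.8 - 18.0) / (18.8 - 8.3) * 100
= 0.8 / 10.5 * 100
= 7.6%

7.6%


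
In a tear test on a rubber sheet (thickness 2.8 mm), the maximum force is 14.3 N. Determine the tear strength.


Tear strength = force / thickness
= 14.3 / 2.8
= 5.11 N/mm

5.11 N/mm


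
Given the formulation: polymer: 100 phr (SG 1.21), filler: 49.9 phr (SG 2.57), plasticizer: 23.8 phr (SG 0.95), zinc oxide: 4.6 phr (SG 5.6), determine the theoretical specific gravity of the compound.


Sum of weights = 178.3
Volume contributions:
  polymer: 100/1.21 = 82.6446
  filler: 49.9/2.57 = 19.4163
  plasticizer: 23.8/0.95 = 25.0526
  zinc oxide: 4.6/5.6 = 0.8214
Sum of volumes = 127.9350
SG = 178.3 / 127.9350 = 1.394

SG = 1.394


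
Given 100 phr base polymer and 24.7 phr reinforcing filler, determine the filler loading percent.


Filler % = filler / (rubber + filler) * 100
= 24.7 / (100 + 24.7) * 100
= 24.7 / 124.7 * 100
= 19.81%

19.81%


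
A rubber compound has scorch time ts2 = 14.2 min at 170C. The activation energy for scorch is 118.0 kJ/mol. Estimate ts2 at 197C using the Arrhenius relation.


Convert temperatures: T1 = 170 + 273.15 = 443.15 K, T2 = 197 + 273.15 = 470.15 K
ts2_new = 14.2 * exp(118000 / 8.314 * (1/470.15 - 1/443.15))
1/T2 - 1/T1 = -1.2959e-04
ts2_new = 2.26 min

2.26 min


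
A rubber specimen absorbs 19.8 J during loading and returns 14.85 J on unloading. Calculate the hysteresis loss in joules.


Hysteresis loss = loading - unloading
= 19.8 - 14.85
= 4.95 J

4.95 J


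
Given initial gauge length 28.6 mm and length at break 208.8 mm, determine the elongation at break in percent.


Elongation = (Lf - L0) / L0 * 100
= (208.8 - 28.6) / 28.6 * 100
= 180.2 / 28.6 * 100
= 630.1%

630.1%


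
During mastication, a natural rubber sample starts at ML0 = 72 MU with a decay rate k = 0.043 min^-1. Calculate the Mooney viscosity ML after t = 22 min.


ML = ML0 * exp(-k * t)
ML = 72 * exp(-0.043 * 22)
ML = 72 * 0.3883
ML = 27.96 MU

27.96 MU


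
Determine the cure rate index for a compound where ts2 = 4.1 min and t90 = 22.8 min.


CRI = 100 / (t90 - ts2)
= 100 / (22.8 - 4.1)
= 100 / 18.7
= 5.35 min^-1

5.35 min^-1


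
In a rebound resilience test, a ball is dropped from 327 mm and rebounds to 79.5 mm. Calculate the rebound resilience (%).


Resilience = h_rebound / h_drop * 100
= 79.5 / 327 * 100
= 24.3%

24.3%


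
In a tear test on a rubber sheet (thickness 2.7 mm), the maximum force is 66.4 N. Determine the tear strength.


Tear strength = force / thickness
= 66.4 / 2.7
= 24.59 N/mm

24.59 N/mm


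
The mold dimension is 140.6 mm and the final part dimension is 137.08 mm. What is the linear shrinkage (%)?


Shrinkage = (mold - part) / mold * 100
= (140.6 - 137.08) / 140.6 * 100
= 3.52 / 140.6 * 100
= 2.5%

2.5%


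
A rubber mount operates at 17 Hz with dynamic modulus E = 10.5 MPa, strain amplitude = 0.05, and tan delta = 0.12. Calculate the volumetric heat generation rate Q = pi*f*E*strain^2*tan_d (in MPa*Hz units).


Q = pi * f * E * strain^2 * tan_d
= pi * 17 * 10.5 * 0.05^2 * 0.12
= pi * 17 * 10.5 * 0.0025 * 0.12
= 0.1682

Q = 0.1682


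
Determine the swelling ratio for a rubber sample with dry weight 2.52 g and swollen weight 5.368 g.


Q = W_swollen / W_dry
Q = 5.368 / 2.52
Q = 2.13

Q = 2.13


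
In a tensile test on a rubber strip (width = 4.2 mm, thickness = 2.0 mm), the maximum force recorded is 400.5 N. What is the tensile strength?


Area = width * thickness = 4.2 * 2.0 = 8.4 mm^2
TS = force / area = 400.5 / 8.4 = 47.68 MPa

47.68 MPa


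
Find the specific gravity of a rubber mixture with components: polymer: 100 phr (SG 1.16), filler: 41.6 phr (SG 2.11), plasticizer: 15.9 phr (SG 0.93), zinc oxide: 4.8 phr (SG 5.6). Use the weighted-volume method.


Sum of weights = 162.3
Volume contributions:
  polymer: 100/1.16 = 86.2069
  filler: 41.6/2.11 = 19.7156
  plasticizer: 15.9/0.93 = 17.0968
  zinc oxide: 4.8/5.6 = 0.8571
Sum of volumes = 123.8765
SG = 162.3 / 123.8765 = 1.31

SG = 1.31


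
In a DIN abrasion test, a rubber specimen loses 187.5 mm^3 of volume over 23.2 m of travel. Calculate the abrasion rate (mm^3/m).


Rate = volume_loss / distance
= 187.5 / 23.2
= 8.082 mm^3/m

8.082 mm^3/m


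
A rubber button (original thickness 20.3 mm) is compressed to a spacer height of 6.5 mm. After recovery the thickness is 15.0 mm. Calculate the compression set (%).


CS = (t0 - recovered) / (t0 - ts) * 100
= (20.3 - 15.0) / (20.3 - 6.5) * 100
= 5.3 / 13.8 * 100
= 38.4%

38.4%


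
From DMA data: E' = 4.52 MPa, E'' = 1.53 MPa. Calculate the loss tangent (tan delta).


tan delta = E'' / E'
= 1.53 / 4.52
= 0.3385

tan delta = 0.3385


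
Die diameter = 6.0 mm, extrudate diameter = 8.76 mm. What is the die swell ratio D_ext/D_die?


Die swell ratio = D_extrudate / D_die
= 8.76 / 6.0
= 1.46

Die swell = 1.46


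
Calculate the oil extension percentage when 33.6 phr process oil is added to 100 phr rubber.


Oil % = oil / (100 + oil) * 100
= 33.6 / (100 + 33.6) * 100
= 33.6 / 133.6 * 100
= 25.15%

25.15%


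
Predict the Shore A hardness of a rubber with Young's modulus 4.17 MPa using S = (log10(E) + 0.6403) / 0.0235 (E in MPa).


log10(E) = 0.0235*S - 0.6403  =>  S = (log10(E) + 0.6403) / 0.0235
log10(4.17) = 0.620136
S = (0.620136 + 0.6403) / 0.0235 = 1.260436 / 0.0235
S = 53.6

Shore A = 53.6


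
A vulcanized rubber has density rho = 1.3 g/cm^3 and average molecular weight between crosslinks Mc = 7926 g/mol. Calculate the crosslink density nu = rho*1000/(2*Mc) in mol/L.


nu = rho * 1000 / (2 * Mc)
nu = 1.3 * 1000 / (2 * 7926)
nu = 1300.0 / 15852
nu = 0.0820 mol/L

0.0820 mol/L


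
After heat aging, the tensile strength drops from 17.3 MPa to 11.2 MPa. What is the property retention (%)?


Retention = aged / original * 100
= 11.2 / 17.3 * 100
= 64.7%

64.7%


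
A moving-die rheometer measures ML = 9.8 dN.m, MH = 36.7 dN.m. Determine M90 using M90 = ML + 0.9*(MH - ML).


M90 = ML + 0.9 * (MH - ML)
M90 = 9.8 + 0.9 * (36.7 - 9.8)
M90 = 9.8 + 0.9 * 26.9
M90 = 34.01 dN.m

34.01 dN.m


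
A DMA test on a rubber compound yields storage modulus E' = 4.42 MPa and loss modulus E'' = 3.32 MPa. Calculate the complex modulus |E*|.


|E*| = sqrt(E'^2 + E''^2)
= sqrt(4.42^2 + 3.32^2)
= sqrt(19.5364 + 11.0224)
= 5.528 MPa

5.528 MPa


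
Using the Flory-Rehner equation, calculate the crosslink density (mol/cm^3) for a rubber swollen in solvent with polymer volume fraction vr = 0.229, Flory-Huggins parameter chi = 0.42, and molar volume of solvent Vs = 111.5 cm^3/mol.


ln(1 - vr) = ln(1 - 0.229) = -0.2601
Numerator = -((-0.2601) + 0.229 + 0.42 * 0.229^2) = 0.0090
Denominator = 111.5 * (0.229^(1/3) - 0.229/2) = 55.4493
nu = 0.0090 / 55.4493 = 1.6306e-04 mol/cm^3

1.6306e-04 mol/cm^3


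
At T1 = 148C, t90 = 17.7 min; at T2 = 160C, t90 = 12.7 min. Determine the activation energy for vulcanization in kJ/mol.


T1 = 421.15 K, T2 = 433.15 K
1/T1 - 1/T2 = 6.5782e-05
ln(t1/t2) = ln(17.7/12.7) = 0.3320
Ea = 8.314 * 0.3320 / 6.5782e-05 = 41955.9071 J/mol
Ea = 41.96 kJ/mol

41.96 kJ/mol


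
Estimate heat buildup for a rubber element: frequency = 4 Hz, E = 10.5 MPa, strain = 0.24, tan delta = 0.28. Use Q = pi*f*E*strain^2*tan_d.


Q = pi * f * E * strain^2 * tan_d
= pi * 4 * 10.5 * 0.24^2 * 0.28
= pi * 4 * 10.5 * 0.0576 * 0.28
= 2.1280

Q = 2.1280


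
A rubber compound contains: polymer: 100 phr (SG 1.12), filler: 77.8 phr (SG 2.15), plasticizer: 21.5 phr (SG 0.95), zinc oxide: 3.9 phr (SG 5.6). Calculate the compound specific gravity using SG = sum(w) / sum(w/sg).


Sum of weights = 203.2
Volume contributions:
  polymer: 100/1.12 = 89.2857
  filler: 77.8/2.15 = 36.1860
  plasticizer: 21.5/0.95 = 22.6316
  zinc oxide: 3.9/5.6 = 0.6964
Sum of volumes = 148.7998
SG = 203.2 / 148.7998 = 1.366

SG = 1.366


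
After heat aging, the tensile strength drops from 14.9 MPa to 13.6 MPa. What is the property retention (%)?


Retention = aged / original * 100
= 13.6 / 14.9 * 100
= 91.3%

91.3%


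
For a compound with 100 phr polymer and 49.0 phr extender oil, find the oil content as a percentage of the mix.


Oil % = oil / (100 + oil) * 100
= 49.0 / (100 + 49.0) * 100
= 49.0 / 149.0 * 100
= 32.89%

32.89%


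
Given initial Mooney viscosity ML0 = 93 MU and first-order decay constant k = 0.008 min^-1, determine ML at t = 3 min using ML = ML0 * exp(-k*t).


ML = ML0 * exp(-k * t)
ML = 93 * exp(-0.008 * 3)
ML = 93 * 0.9763
ML = 90.79 MU

90.79 MU


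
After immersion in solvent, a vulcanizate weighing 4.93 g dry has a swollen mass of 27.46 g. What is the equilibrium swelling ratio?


Q = W_swollen / W_dry
Q = 27.46 / 4.93
Q = 5.57

Q = 5.57


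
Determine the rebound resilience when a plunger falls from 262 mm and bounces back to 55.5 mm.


Resilience = h_rebound / h_drop * 100
= 55.5 / 262 * 100
= 21.2%

21.2%


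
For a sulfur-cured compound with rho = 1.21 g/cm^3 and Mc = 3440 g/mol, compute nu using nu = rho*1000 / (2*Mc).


nu = rho * 1000 / (2 * Mc)
nu = 1.21 * 1000 / (2 * 3440)
nu = 1210.0 / 6880
nu = 0.1759 mol/L

0.1759 mol/L


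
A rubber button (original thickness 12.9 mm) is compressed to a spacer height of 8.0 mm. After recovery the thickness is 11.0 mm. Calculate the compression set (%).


CS = (t0 - recovered) / (t0 - ts) * 100
= (12.9 - 11.0) / (12.9 - 8.0) * 100
= 1.9 / 4.9 * 100
= 38.8%

38.8%


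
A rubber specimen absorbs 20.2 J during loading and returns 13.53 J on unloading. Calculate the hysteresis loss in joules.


Hysteresis loss = loading - unloading
= 20.2 - 13.53
= 6.67 J

6.67 J


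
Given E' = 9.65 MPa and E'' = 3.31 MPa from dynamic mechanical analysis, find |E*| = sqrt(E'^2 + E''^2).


|E*| = sqrt(E'^2 + E''^2)
= sqrt(9.65^2 + 3.31^2)
= sqrt(93.1225 + 10.9561)
= 10.202 MPa

10.202 MPa


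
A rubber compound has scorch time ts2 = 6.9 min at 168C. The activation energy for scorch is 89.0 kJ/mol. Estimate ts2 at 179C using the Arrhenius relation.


Convert temperatures: T1 = 168 + 273.15 = 441.15 K, T2 = 179 + 273.15 = 452.15 K
ts2_new = 6.9 * exp(89000 / 8.314 * (1/452.15 - 1/441.15))
1/T2 - 1/T1 = -5.5147e-05
ts2_new = 3.82 min

3.82 min


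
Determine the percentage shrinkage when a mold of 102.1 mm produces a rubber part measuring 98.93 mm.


Shrinkage = (mold - part) / mold * 100
= (102.1 - 98.93) / 102.1 * 100
= 3.17 / 102.1 * 100
= 3.1%

3.1%


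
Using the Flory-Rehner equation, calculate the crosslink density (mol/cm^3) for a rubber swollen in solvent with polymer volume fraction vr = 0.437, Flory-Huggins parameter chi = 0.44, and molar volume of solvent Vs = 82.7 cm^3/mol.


ln(1 - vr) = ln(1 - 0.437) = -0.5745
Numerator = -((-0.5745) + 0.437 + 0.44 * 0.437^2) = 0.0534
Denominator = 82.7 * (0.437^(1/3) - 0.437/2) = 44.6876
nu = 0.0534 / 44.6876 = 0.0012 mol/cm^3

0.0012 mol/cm^3


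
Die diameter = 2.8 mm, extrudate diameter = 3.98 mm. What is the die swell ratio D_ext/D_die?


Die swell ratio = D_extrudate / D_die
= 3.98 / 2.8
= 1.421

Die swell = 1.421


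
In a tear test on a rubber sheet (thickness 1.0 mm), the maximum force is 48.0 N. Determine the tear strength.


Tear strength = force / thickness
= 48.0 / 1.0
= 48.0 N/mm

48.0 N/mm


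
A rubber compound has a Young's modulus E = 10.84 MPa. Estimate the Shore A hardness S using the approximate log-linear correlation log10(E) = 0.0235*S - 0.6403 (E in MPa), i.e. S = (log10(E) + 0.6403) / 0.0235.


log10(E) = 0.0235*S - 0.6403  =>  S = (log10(E) + 0.6403) / 0.0235
log10(10.84) = 1.035029
S = (1.035029 + 0.6403) / 0.0235 = 1.675329 / 0.0235
S = 71.3

Shore A = 71.3


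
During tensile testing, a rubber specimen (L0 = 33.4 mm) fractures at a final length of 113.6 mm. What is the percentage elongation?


Elongation = (Lf - L0) / L0 * 100
= (113.6 - 33.4) / 33.4 * 100
= 80.2 / 33.4 * 100
= 240.1%

240.1%


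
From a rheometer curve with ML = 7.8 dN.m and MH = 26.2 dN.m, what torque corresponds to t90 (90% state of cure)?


M90 = ML + 0.9 * (MH - ML)
M90 = 7.8 + 0.9 * (26.2 - 7.8)
M90 = 7.8 + 0.9 * 18.4
M90 = 24.36 dN.m

24.36 dN.m


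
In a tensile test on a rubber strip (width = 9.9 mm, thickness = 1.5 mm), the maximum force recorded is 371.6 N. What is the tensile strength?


Area = width * thickness = 9.9 * 1.5 = 14.85 mm^2
TS = force / area = 371.6 / 14.85 = 25.02 MPa

25.02 MPa


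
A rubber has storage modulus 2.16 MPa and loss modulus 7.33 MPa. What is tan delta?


tan delta = E'' / E'
= 7.33 / 2.16
= 3.3935

tan delta = 3.3935


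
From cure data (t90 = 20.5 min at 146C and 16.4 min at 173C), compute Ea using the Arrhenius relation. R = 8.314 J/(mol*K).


T1 = 419.15 K, T2 = 446.15 K
1/T1 - 1/T2 = 1.4438e-04
ln(t1/t2) = ln(20.5/16.4) = 0.2231
Ea = 8.314 * 0.2231 / 1.4438e-04 = 12849.3442 J/mol
Ea = 12.85 kJ/mol

12.85 kJ/mol


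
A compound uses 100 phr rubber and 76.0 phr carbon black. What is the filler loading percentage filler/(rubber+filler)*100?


Filler % = filler / (rubber + filler) * 100
= 76.0 / (100 + 76.0) * 100
= 76.0 / 176.0 * 100
= 43.18%

43.18%


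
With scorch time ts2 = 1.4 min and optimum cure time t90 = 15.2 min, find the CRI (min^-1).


CRI = 100 / (t90 - ts2)
= 100 / (15.2 - 1.4)
= 100 / 13.8
= 7.25 min^-1

7.25 min^-1


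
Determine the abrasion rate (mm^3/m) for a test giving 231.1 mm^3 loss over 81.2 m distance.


Rate = volume_loss / distance
= 231.1 / 81.2
= 2.846 mm^3/m

2.846 mm^3/m


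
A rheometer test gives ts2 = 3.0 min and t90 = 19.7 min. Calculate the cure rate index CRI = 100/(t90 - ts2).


CRI = 100 / (t90 - ts2)
= 100 / (19.7 - 3.0)
= 100 / 16.7
= 5.99 min^-1

5.99 min^-1


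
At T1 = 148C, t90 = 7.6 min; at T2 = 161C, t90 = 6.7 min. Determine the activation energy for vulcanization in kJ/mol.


T1 = 421.15 K, T2 = 434.15 K
1/T1 - 1/T2 = 7.1100e-05
ln(t1/t2) = ln(7.6/6.7) = 0.1260
Ea = 8.314 * 0.1260 / 7.1100e-05 = 14738.5296 J/mol
Ea = 14.74 kJ/mol

14.74 kJ/mol


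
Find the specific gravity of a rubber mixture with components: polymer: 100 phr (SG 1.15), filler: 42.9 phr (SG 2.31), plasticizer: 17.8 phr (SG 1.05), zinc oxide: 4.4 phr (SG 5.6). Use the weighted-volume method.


Sum of weights = 165.1
Volume contributions:
  polymer: 100/1.15 = 86.9565
  filler: 42.9/2.31 = 18.5714
  plasticizer: 17.8/1.05 = 16.9524
  zinc oxide: 4.4/5.6 = 0.7857
Sum of volumes = 123.2660
SG = 165.1 / 123.2660 = 1.339

SG = 1.339


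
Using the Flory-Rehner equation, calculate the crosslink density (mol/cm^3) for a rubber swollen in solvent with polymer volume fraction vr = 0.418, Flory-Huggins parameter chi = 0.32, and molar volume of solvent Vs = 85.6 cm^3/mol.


ln(1 - vr) = ln(1 - 0.418) = -0.5413
Numerator = -((-0.5413) + 0.418 + 0.32 * 0.418^2) = 0.0674
Denominator = 85.6 * (0.418^(1/3) - 0.418/2) = 46.1124
nu = 0.0674 / 46.1124 = 0.0015 mol/cm^3

0.0015 mol/cm^3


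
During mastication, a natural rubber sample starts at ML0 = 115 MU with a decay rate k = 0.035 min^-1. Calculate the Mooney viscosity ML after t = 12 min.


ML = ML0 * exp(-k * t)
ML = 115 * exp(-0.035 * 12)
ML = 115 * 0.6570
ML = 75.56 MU

75.56 MU


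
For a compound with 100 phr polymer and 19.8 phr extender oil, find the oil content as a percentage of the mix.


Oil % = oil / (100 + oil) * 100
= 19.8 / (100 + 19.8) * 100
= 19.8 / 119.8 * 100
= 16.53%

16.53%


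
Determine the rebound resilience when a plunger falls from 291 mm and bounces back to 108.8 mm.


Resilience = h_rebound / h_drop * 100
= 108.8 / 291 * 100
= 37.4%

37.4%


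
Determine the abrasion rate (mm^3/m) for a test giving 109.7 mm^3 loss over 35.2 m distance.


Rate = volume_loss / distance
= 109.7 / 35.2
= 3.116 mm^3/m

3.116 mm^3/m


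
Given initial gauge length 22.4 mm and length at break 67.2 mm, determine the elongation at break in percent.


Elongation = (Lf - L0) / L0 * 100
= (67.2 - 22.4) / 22.4 * 100
= 44.8 / 22.4 * 100
= 200.0%

200.0%


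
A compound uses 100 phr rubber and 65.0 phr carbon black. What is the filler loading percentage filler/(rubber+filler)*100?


Filler % = filler / (rubber + filler) * 100
= 65.0 / (100 + 65.0) * 100
= 65.0 / 165.0 * 100
= 39.39%

39.39%


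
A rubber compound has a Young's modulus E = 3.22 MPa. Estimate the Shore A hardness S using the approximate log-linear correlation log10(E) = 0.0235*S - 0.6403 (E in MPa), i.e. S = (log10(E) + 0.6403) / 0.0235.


log10(E) = 0.0235*S - 0.6403  =>  S = (log10(E) + 0.6403) / 0.0235
log10(3.22) = 0.507856
S = (0.507856 + 0.6403) / 0.0235 = 1.148156 / 0.0235
S = 48.9

Shore A = 48.9


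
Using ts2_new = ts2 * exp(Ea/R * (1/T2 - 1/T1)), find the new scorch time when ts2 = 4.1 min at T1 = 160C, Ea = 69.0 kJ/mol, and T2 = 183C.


Convert temperatures: T1 = 160 + 273.15 = 433.15 K, T2 = 183 + 273.15 = 456.15 K
ts2_new = 4.1 * exp(69000 / 8.314 * (1/456.15 - 1/433.15))
1/T2 - 1/T1 = -1.1641e-04
ts2_new = 1.56 min

1.56 min


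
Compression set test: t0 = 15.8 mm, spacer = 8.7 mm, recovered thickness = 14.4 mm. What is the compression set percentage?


CS = (t0 - recovered) / (t0 - ts) * 100
= (15.8 - 14.4) / (15.8 - 8.7) * 100
= 1.4 / 7.1 * 100
= 19.7%

19.7%


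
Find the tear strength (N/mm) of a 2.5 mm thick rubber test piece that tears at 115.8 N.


Tear strength = force / thickness
= 115.8 / 2.5
= 46.32 N/mm

46.32 N/mm


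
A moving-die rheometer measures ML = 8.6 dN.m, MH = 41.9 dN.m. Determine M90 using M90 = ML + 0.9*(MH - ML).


M90 = ML + 0.9 * (MH - ML)
M90 = 8.6 + 0.9 * (41.9 - 8.6)
M90 = 8.6 + 0.9 * 33.3
M90 = 38.57 dN.m

38.57 dN.m


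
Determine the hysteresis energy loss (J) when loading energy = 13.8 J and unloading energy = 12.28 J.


Hysteresis loss = loading - unloading
= 13.8 - 12.28
= 1.52 J

1.52 J


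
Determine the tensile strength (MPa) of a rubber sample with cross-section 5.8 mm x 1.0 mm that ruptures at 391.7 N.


Area = width * thickness = 5.8 * 1.0 = 5.8 mm^2
TS = force / area = 391.7 / 5.8 = 67.53 MPa

67.53 MPa
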